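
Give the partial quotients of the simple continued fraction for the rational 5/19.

[0; 3, 1, 4]

Run the Euclidean algorithm on 5 and 19; the successive quotients are the partial quotients a_0, a_1, ... (each step inverts the fractional part left over by the previous one):
  5 = 0*19 + 5, so a_0 = 0.
  19 = 3*5 + 4, so a_1 = 3.
  5 = 1*4 + 1, so a_2 = 1.
  4 = 4*1 + 0, so a_3 = 4.
The remainder reaches 0 after 4 divisions, so the expansion has 4 partial quotients, read off in order.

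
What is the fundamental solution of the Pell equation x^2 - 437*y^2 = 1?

(x, y) = (4599, 220)

First expand sqrt(437) as a continued fraction. With x_i = (sqrt(437) + m_i)/d_i and (m_0, d_0) = (0, 1): a_0 = floor(sqrt(437)) = 20, since 20^2 = 400 <= 437 < 441 = 21^2.
Iterate m_{i+1} = d_i*a_i - m_i, d_{i+1} = (437 - m_{i+1}^2)/d_i, a_{i+1} = floor((a_0 + m_{i+1})/d_{i+1}):
  m_1 = 1*20 - 0 = 20, d_1 = (437 - 20^2)/1 = 37/1 = 37, a_1 = floor((20 + 20)/37) = 1.
  m_2 = 37*1 - 20 = 17, d_2 = (437 - 17^2)/37 = 148/37 = 4, a_2 = floor((20 + 17)/4) = 9.
  m_3 = 4*9 - 17 = 19, d_3 = (437 - 19^2)/4 = 76/4 = 19, a_3 = floor((20 + 19)/19) = 2.
  m_4 = 19*2 - 19 = 19, d_4 = (437 - 19^2)/19 = 76/19 = 4, a_4 = floor((20 + 19)/4) = 9.
  m_5 = 4*9 - 19 = 17, d_5 = (437 - 17^2)/4 = 148/4 = 37, a_5 = floor((20 + 17)/37) = 1.
  m_6 = 37*1 - 17 = 20, d_6 = (437 - 20^2)/37 = 37/37 = 1, a_6 = floor((20 + 20)/1) = 40.
  m_7 = 1*40 - 20 = 20, d_7 = (437 - 20^2)/1 = 37/1 = 37: (m_7, d_7) = (m_1, d_1) = (20, 37), so from here the quotients repeat a_1, ..., a_6; the period length is 6.
So sqrt(437) = [20; (1, 9, 2, 9, 1, 40)] with period length k = 6.
k is even, so the fundamental solution of x^2 - 437y^2 = 1 is (p_{k-1}, q_{k-1}) = (p_5, q_5); compute convergents through index 5.
Convergents (p_i = a_i*p_{i-1} + p_{i-2}, q_i = a_i*q_{i-1} + q_{i-2} with p_{-2}=0, p_{-1}=1, q_{-2}=1, q_{-1}=0):
  i=0: a_0=20, p_0 = 20*1 + 0 = 20, q_0 = 20*0 + 1 = 1.
  i=1: a_1=1, p_1 = 1*20 + 1 = 21, q_1 = 1*1 + 0 = 1.
  i=2: a_2=9, p_2 = 9*21 + 20 = 209, q_2 = 9*1 + 1 = 10.
  i=3: a_3=2, p_3 = 2*209 + 21 = 439, q_3 = 2*10 + 1 = 21.
  i=4: a_4=9, p_4 = 9*439 + 209 = 4160, q_4 = 9*21 + 10 = 199.
  i=5: a_5=1, p_5 = 1*4160 + 439 = 4599, q_5 = 1*199 + 21 = 220.
Check: 4599^2 - 437*220^2 = 21150801 - 21150800 = 1, so (x, y) = (4599, 220) solves the equation, and by the theorem it is the least positive solution.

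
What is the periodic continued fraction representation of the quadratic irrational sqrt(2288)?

Write x_i = (sqrt(2288) + m_i)/d_i with (m_0, d_0) = (0, 1). a_0 = floor(sqrt(2288)) = 47, since 47^2 = 2209 <= 2288 < 2304 = 48^2.
Iterate m_{i+1} = d_i*a_i - m_i, d_{i+1} = (2288 - m_{i+1}^2)/d_i, a_{i+1} = floor((a_0 + m_{i+1})/d_{i+1}):
  m_1 = 1*47 - 0 = 47, d_1 = (2288 - 47^2)/1 = 79/1 = 79, a_1 = floor((47 + 47)/79) = 1.
  m_2 = 79*1 - 47 = 32, d_2 = (2288 - 32^2)/79 = 1264/79 = 16, a_2 = floor((47 + 32)/16) = 4.
  m_3 = 16*4 - 32 = 32, d_3 = (2288 - 32^2)/16 = 1264/16 = 79, a_3 = floor((47 + 32)/79) = 1.
  m_4 = 79*1 - 32 = 47, d_4 = (2288 - 47^2)/79 = 79/79 = 1, a_4 = floor((47 + 47)/1) = 94.
  m_5 = 1*94 - 47 = 47, d_5 = (2288 - 47^2)/1 = 79/1 = 79: (m_5, d_5) = (m_1, d_1) = (47, 79), so from here the quotients repeat a_1, ..., a_4; the period length is 4.
Hence the expansion of sqrt(2288) is a_0 = 47 followed by the repeating block 1, 4, 1, 94 (period 4).

[47; (1, 4, 1, 94)]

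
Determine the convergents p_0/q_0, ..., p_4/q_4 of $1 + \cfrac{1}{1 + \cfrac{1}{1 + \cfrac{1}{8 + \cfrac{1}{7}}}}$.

Using the convergent recurrence p_i = a_i*p_{i-1} + p_{i-2}, q_i = a_i*q_{i-1} + q_{i-2} with p_{-2}=0, p_{-1}=1, q_{-2}=1, q_{-1}=0:
  i=0: a_0=1, p_0 = 1*1 + 0 = 1, q_0 = 1*0 + 1 = 1.
  i=1: a_1=1, p_1 = 1*1 + 1 = 2, q_1 = 1*1 + 0 = 1.
  i=2: a_2=1, p_2 = 1*2 + 1 = 3, q_2 = 1*1 + 1 = 2.
  i=3: a_3=8, p_3 = 8*3 + 2 = 26, q_3 = 8*2 + 1 = 17.
  i=4: a_4=7, p_4 = 7*26 + 3 = 185, q_4 = 7*17 + 2 = 121.

1/1, 2/1, 3/2, 26/17, 185/121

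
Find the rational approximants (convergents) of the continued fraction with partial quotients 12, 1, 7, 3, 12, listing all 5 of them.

12/1, 13/1, 103/8, 322/25, 3967/308

Using the convergent recurrence p_i = a_i*p_{i-1} + p_{i-2}, q_i = a_i*q_{i-1} + q_{i-2} with p_{-2}=0, p_{-1}=1, q_{-2}=1, q_{-1}=0:
  i=0: a_0=12, p_0 = 12*1 + 0 = 12, q_0 = 12*0 + 1 = 1.
  i=1: a_1=1, p_1 = 1*12 + 1 = 13, q_1 = 1*1 + 0 = 1.
  i=2: a_2=7, p_2 = 7*13 + 12 = 103, q_2 = 7*1 + 1 = 8.
  i=3: a_3=3, p_3 = 3*103 + 13 = 322, q_3 = 3*8 + 1 = 25.
  i=4: a_4=12, p_4 = 12*322 + 103 = 3967, q_4 = 12*25 + 8 = 308.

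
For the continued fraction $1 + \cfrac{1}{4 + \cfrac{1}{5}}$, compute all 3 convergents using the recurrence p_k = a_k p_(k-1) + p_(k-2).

1/1, 5/4, 26/21

Using the convergent recurrence p_i = a_i*p_{i-1} + p_{i-2}, q_i = a_i*q_{i-1} + q_{i-2} with p_{-2}=0, p_{-1}=1, q_{-2}=1, q_{-1}=0:
  i=0: a_0=1, p_0 = 1*1 + 0 = 1, q_0 = 1*0 + 1 = 1.
  i=1: a_1=4, p_1 = 4*1 + 1 = 5, q_1 = 4*1 + 0 = 4.
  i=2: a_2=5, p_2 = 5*5 + 1 = 26, q_2 = 5*4 + 1 = 21.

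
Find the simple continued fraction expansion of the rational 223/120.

Run the Euclidean algorithm on 223 and 120; the successive quotients are the partial quotients a_0, a_1, ... (each step inverts the fractional part left over by the previous one):
  223 = 1*120 + 103, so a_0 = 1.
  120 = 1*103 + 17, so a_1 = 1.
  103 = 6*17 + 1, so a_2 = 6.
  17 = 17*1 + 0, so a_3 = 17.
The remainder reaches 0 after 4 divisions, so the expansion has 4 partial quotients, read off in order.

[1; 1, 6, 17]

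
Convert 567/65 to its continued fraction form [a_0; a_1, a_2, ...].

Run the Euclidean algorithm on 567 and 65; the successive quotients are the partial quotients a_0, a_1, ... (each step inverts the fractional part left over by the previous one):
  567 = 8*65 + 47, so a_0 = 8.
  65 = 1*47 + 18, so a_1 = 1.
  47 = 2*18 + 11, so a_2 = 2.
  18 = 1*11 + 7, so a_3 = 1.
  11 = 1*7 + 4, so a_4 = 1.
  7 = 1*4 + 3, so a_5 = 1.
  4 = 1*3 + 1, so a_6 = 1.
  3 = 3*1 + 0, so a_7 = 3.
The remainder reaches 0 after 8 divisions, so the expansion has 8 partial quotients, read off in order.

[8; 1, 2, 1, 1, 1, 1, 3]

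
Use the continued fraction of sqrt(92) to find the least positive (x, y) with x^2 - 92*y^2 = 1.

First expand sqrt(92) as a continued fraction. With x_i = (sqrt(92) + m_i)/d_i and (m_0, d_0) = (0, 1): a_0 = floor(sqrt(92)) = 9, since 9^2 = 81 <= 92 < 100 = 10^2.
Iterate m_{i+1} = d_i*a_i - m_i, d_{i+1} = (92 - m_{i+1}^2)/d_i, a_{i+1} = floor((a_0 + m_{i+1})/d_{i+1}):
  m_1 = 1*9 - 0 = 9, d_1 = (92 - 9^2)/1 = 11/1 = 11, a_1 = floor((9 + 9)/11) = 1.
  m_2 = 11*1 - 9 = 2, d_2 = (92 - 2^2)/11 = 88/11 = 8, a_2 = floor((9 + 2)/8) = 1.
  m_3 = 8*1 - 2 = 6, d_3 = (92 - 6^2)/8 = 56/8 = 7, a_3 = floor((9 + 6)/7) = 2.
  m_4 = 7*2 - 6 = 8, d_4 = (92 - 8^2)/7 = 28/7 = 4, a_4 = floor((9 + 8)/4) = 4.
  m_5 = 4*4 - 8 = 8, d_5 = (92 - 8^2)/4 = 28/4 = 7, a_5 = floor((9 + 8)/7) = 2.
  m_6 = 7*2 - 8 = 6, d_6 = (92 - 6^2)/7 = 56/7 = 8, a_6 = floor((9 + 6)/8) = 1.
  m_7 = 8*1 - 6 = 2, d_7 = (92 - 2^2)/8 = 88/8 = 11, a_7 = floor((9 + 2)/11) = 1.
  m_8 = 11*1 - 2 = 9, d_8 = (92 - 9^2)/11 = 11/11 = 1, a_8 = floor((9 + 9)/1) = 18.
  m_9 = 1*18 - 9 = 9, d_9 = (92 - 9^2)/1 = 11/1 = 11: (m_9, d_9) = (m_1, d_1) = (9, 11), so from here the quotients repeat a_1, ..., a_8; the period length is 8.
So sqrt(92) = [9; (1, 1, 2, 4, 2, 1, 1, 18)] with period length k = 8.
k is even, so the fundamental solution of x^2 - 92y^2 = 1 is (p_{k-1}, q_{k-1}) = (p_7, q_7); compute convergents through index 7.
Convergents (p_i = a_i*p_{i-1} + p_{i-2}, q_i = a_i*q_{i-1} + q_{i-2} with p_{-2}=0, p_{-1}=1, q_{-2}=1, q_{-1}=0):
  i=0: a_0=9, p_0 = 9*1 + 0 = 9, q_0 = 9*0 + 1 = 1.
  i=1: a_1=1, p_1 = 1*9 + 1 = 10, q_1 = 1*1 + 0 = 1.
  i=2: a_2=1, p_2 = 1*10 + 9 = 19, q_2 = 1*1 + 1 = 2.
  i=3: a_3=2, p_3 = 2*19 + 10 = 48, q_3 = 2*2 + 1 = 5.
  i=4: a_4=4, p_4 = 4*48 + 19 = 211, q_4 = 4*5 + 2 = 22.
  i=5: a_5=2, p_5 = 2*211 + 48 = 470, q_5 = 2*22 + 5 = 49.
  i=6: a_6=1, p_6 = 1*470 + 211 = 681, q_6 = 1*49 + 22 = 71.
  i=7: a_7=1, p_7 = 1*681 + 470 = 1151, q_7 = 1*71 + 49 = 120.
Check: 1151^2 - 92*120^2 = 1324801 - 1324800 = 1, so (x, y) = (1151, 120) solves the equation, and by the theorem it is the least positive solution.

(x, y) = (1151, 120)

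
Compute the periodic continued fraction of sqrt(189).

Write x_i = (sqrt(189) + m_i)/d_i with (m_0, d_0) = (0, 1). a_0 = floor(sqrt(189)) = 13, since 13^2 = 169 <= 189 < 196 = 14^2.
Iterate m_{i+1} = d_i*a_i - m_i, d_{i+1} = (189 - m_{i+1}^2)/d_i, a_{i+1} = floor((a_0 + m_{i+1})/d_{i+1}):
  m_1 = 1*13 - 0 = 13, d_1 = (189 - 13^2)/1 = 20/1 = 20, a_1 = floor((13 + 13)/20) = 1.
  m_2 = 20*1 - 13 = 7, d_2 = (189 - 7^2)/20 = 140/20 = 7, a_2 = floor((13 + 7)/7) = 2.
  m_3 = 7*2 - 7 = 7, d_3 = (189 - 7^2)/7 = 140/7 = 20, a_3 = floor((13 + 7)/20) = 1.
  m_4 = 20*1 - 7 = 13, d_4 = (189 - 13^2)/20 = 20/20 = 1, a_4 = floor((13 + 13)/1) = 26.
  m_5 = 1*26 - 13 = 13, d_5 = (189 - 13^2)/1 = 20/1 = 20: (m_5, d_5) = (m_1, d_1) = (13, 20), so from here the quotients repeat a_1, ..., a_4; the period length is 4.
Hence the expansion of sqrt(189) is a_0 = 13 followed by the repeating block 1, 2, 1, 26 (period 4).

[13; (1, 2, 1, 26)]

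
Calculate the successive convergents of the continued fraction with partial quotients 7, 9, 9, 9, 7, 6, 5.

Using the convergent recurrence p_i = a_i*p_{i-1} + p_{i-2}, q_i = a_i*q_{i-1} + q_{i-2} with p_{-2}=0, p_{-1}=1, q_{-2}=1, q_{-1}=0:
  i=0: a_0=7, p_0 = 7*1 + 0 = 7, q_0 = 7*0 + 1 = 1.
  i=1: a_1=9, p_1 = 9*7 + 1 = 64, q_1 = 9*1 + 0 = 9.
  i=2: a_2=9, p_2 = 9*64 + 7 = 583, q_2 = 9*9 + 1 = 82.
  i=3: a_3=9, p_3 = 9*583 + 64 = 5311, q_3 = 9*82 + 9 = 747.
  i=4: a_4=7, p_4 = 7*5311 + 583 = 37760, q_4 = 7*747 + 82 = 5311.
  i=5: a_5=6, p_5 = 6*37760 + 5311 = 231871, q_5 = 6*5311 + 747 = 32613.
  i=6: a_6=5, p_6 = 5*231871 + 37760 = 1197115, q_6 = 5*32613 + 5311 = 168376.

7/1, 64/9, 583/82, 5311/747, 37760/5311, 231871/32613, 1197115/168376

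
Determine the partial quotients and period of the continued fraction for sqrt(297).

Write x_i = (sqrt(297) + m_i)/d_i with (m_0, d_0) = (0, 1). a_0 = floor(sqrt(297)) = 17, since 17^2 = 289 <= 297 < 324 = 18^2.
Iterate m_{i+1} = d_i*a_i - m_i, d_{i+1} = (297 - m_{i+1}^2)/d_i, a_{i+1} = floor((a_0 + m_{i+1})/d_{i+1}):
  m_1 = 1*17 - 0 = 17, d_1 = (297 - 17^2)/1 = 8/1 = 8, a_1 = floor((17 + 17)/8) = 4.
  m_2 = 8*4 - 17 = 15, d_2 = (297 - 15^2)/8 = 72/8 = 9, a_2 = floor((17 + 15)/9) = 3.
  m_3 = 9*3 - 15 = 12, d_3 = (297 - 12^2)/9 = 153/9 = 17, a_3 = floor((17 + 12)/17) = 1.
  m_4 = 17*1 - 12 = 5, d_4 = (297 - 5^2)/17 = 272/17 = 16, a_4 = floor((17 + 5)/16) = 1.
  m_5 = 16*1 - 5 = 11, d_5 = (297 - 11^2)/16 = 176/16 = 11, a_5 = floor((17 + 11)/11) = 2.
  m_6 = 11*2 - 11 = 11, d_6 = (297 - 11^2)/11 = 176/11 = 16, a_6 = floor((17 + 11)/16) = 1.
  m_7 = 16*1 - 11 = 5, d_7 = (297 - 5^2)/16 = 272/16 = 17, a_7 = floor((17 + 5)/17) = 1.
  m_8 = 17*1 - 5 = 12, d_8 = (297 - 12^2)/17 = 153/17 = 9, a_8 = floor((17 + 12)/9) = 3.
  m_9 = 9*3 - 12 = 15, d_9 = (297 - 15^2)/9 = 72/9 = 8, a_9 = floor((17 + 15)/8) = 4.
  m_10 = 8*4 - 15 = 17, d_10 = (297 - 17^2)/8 = 8/8 = 1, a_10 = floor((17 + 17)/1) = 34.
  m_11 = 1*34 - 17 = 17, d_11 = (297 - 17^2)/1 = 8/1 = 8: (m_11, d_11) = (m_1, d_1) = (17, 8), so from here the quotients repeat a_1, ..., a_10; the period length is 10.
Hence the expansion of sqrt(297) is a_0 = 17 followed by the repeating block 4, 3, 1, 1, 2, 1, 1, 3, 4, 34 (period 10).

[17; (4, 3, 1, 1, 2, 1, 1, 3, 4, 34)]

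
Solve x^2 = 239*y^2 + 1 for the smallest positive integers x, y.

(x, y) = (6195120, 400729)

First expand sqrt(239) as a continued fraction. With x_i = (sqrt(239) + m_i)/d_i and (m_0, d_0) = (0, 1): a_0 = floor(sqrt(239)) = 15, since 15^2 = 225 <= 239 < 256 = 16^2.
Iterate m_{i+1} = d_i*a_i - m_i, d_{i+1} = (239 - m_{i+1}^2)/d_i, a_{i+1} = floor((a_0 + m_{i+1})/d_{i+1}):
  m_1 = 1*15 - 0 = 15, d_1 = (239 - 15^2)/1 = 14/1 = 14, a_1 = floor((15 + 15)/14) = 2.
  m_2 = 14*2 - 15 = 13, d_2 = (239 - 13^2)/14 = 70/14 = 5, a_2 = floor((15 + 13)/5) = 5.
  m_3 = 5*5 - 13 = 12, d_3 = (239 - 12^2)/5 = 95/5 = 19, a_3 = floor((15 + 12)/19) = 1.
  m_4 = 19*1 - 12 = 7, d_4 = (239 - 7^2)/19 = 190/19 = 10, a_4 = floor((15 + 7)/10) = 2.
  m_5 = 10*2 - 7 = 13, d_5 = (239 - 13^2)/10 = 70/10 = 7, a_5 = floor((15 + 13)/7) = 4.
  m_6 = 7*4 - 13 = 15, d_6 = (239 - 15^2)/7 = 14/7 = 2, a_6 = floor((15 + 15)/2) = 15.
  m_7 = 2*15 - 15 = 15, d_7 = (239 - 15^2)/2 = 14/2 = 7, a_7 = floor((15 + 15)/7) = 4.
  m_8 = 7*4 - 15 = 13, d_8 = (239 - 13^2)/7 = 70/7 = 10, a_8 = floor((15 + 13)/10) = 2.
  m_9 = 10*2 - 13 = 7, d_9 = (239 - 7^2)/10 = 190/10 = 19, a_9 = floor((15 + 7)/19) = 1.
  m_10 = 19*1 - 7 = 12, d_10 = (239 - 12^2)/19 = 95/19 = 5, a_10 = floor((15 + 12)/5) = 5.
  m_11 = 5*5 - 12 = 13, d_11 = (239 - 13^2)/5 = 70/5 = 14, a_11 = floor((15 + 13)/14) = 2.
  m_12 = 14*2 - 13 = 15, d_12 = (239 - 15^2)/14 = 14/14 = 1, a_12 = floor((15 + 15)/1) = 30.
  m_13 = 1*30 - 15 = 15, d_13 = (239 - 15^2)/1 = 14/1 = 14: (m_13, d_13) = (m_1, d_1) = (15, 14), so from here the quotients repeat a_1, ..., a_12; the period length is 12.
So sqrt(239) = [15; (2, 5, 1, 2, 4, 15, 4, 2, 1, 5, 2, 30)] with period length k = 12.
k is even, so the fundamental solution of x^2 - 239y^2 = 1 is (p_{k-1}, q_{k-1}) = (p_11, q_11); compute convergents through index 11.
Convergents (p_i = a_i*p_{i-1} + p_{i-2}, q_i = a_i*q_{i-1} + q_{i-2} with p_{-2}=0, p_{-1}=1, q_{-2}=1, q_{-1}=0):
  i=0: a_0=15, p_0 = 15*1 + 0 = 15, q_0 = 15*0 + 1 = 1.
  i=1: a_1=2, p_1 = 2*15 + 1 = 31, q_1 = 2*1 + 0 = 2.
  i=2: a_2=5, p_2 = 5*31 + 15 = 170, q_2 = 5*2 + 1 = 11.
  i=3: a_3=1, p_3 = 1*170 + 31 = 201, q_3 = 1*11 + 2 = 13.
  i=4: a_4=2, p_4 = 2*201 + 170 = 572, q_4 = 2*13 + 11 = 37.
  i=5: a_5=4, p_5 = 4*572 + 201 = 2489, q_5 = 4*37 + 13 = 161.
  i=6: a_6=15, p_6 = 15*2489 + 572 = 37907, q_6 = 15*161 + 37 = 2452.
  i=7: a_7=4, p_7 = 4*37907 + 2489 = 154117, q_7 = 4*2452 + 161 = 9969.
  i=8: a_8=2, p_8 = 2*154117 + 37907 = 346141, q_8 = 2*9969 + 2452 = 22390.
  i=9: a_9=1, p_9 = 1*346141 + 154117 = 500258, q_9 = 1*22390 + 9969 = 32359.
  i=10: a_10=5, p_10 = 5*500258 + 346141 = 2847431, q_10 = 5*32359 + 22390 = 184185.
  i=11: a_11=2, p_11 = 2*2847431 + 500258 = 6195120, q_11 = 2*184185 + 32359 = 400729.
Check: 6195120^2 - 239*400729^2 = 38379511814400 - 38379511814399 = 1, so (x, y) = (6195120, 400729) solves the equation, and by the theorem it is the least positive solution.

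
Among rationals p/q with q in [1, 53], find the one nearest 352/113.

Expand x = 352/113 as a continued fraction with the Euclidean algorithm:
  352 = 3*113 + 13, so a_0 = 3.
  113 = 8*13 + 9, so a_1 = 8.
  13 = 1*9 + 4, so a_2 = 1.
  9 = 2*4 + 1, so a_3 = 2.
  4 = 4*1 + 0, so a_4 = 4.
so x = [3; 8, 1, 2, 4].
Convergents (p_i = a_i*p_{i-1} + p_{i-2}, q_i = a_i*q_{i-1} + q_{i-2} with p_{-2}=0, p_{-1}=1, q_{-2}=1, q_{-1}=0), until the denominator exceeds 53:
  i=0: a_0=3, p_0 = 3*1 + 0 = 3, q_0 = 3*0 + 1 = 1.
  i=1: a_1=8, p_1 = 8*3 + 1 = 25, q_1 = 8*1 + 0 = 8.
  i=2: a_2=1, p_2 = 1*25 + 3 = 28, q_2 = 1*8 + 1 = 9.
  i=3: a_3=2, p_3 = 2*28 + 25 = 81, q_3 = 2*9 + 8 = 26.
  i=4: a_4=4, p_4 = 4*81 + 28 = 352, q_4 = 4*26 + 9 = 113.
q_4 = 113 > 53, so the last convergent with denominator <= 53 is p_3/q_3 = 81/26.
The closest fraction with denominator <= 53 is either p_3/q_3 or the intermediate fraction (k*p_3 + p_2)/(k*q_3 + q_2) with the largest k >= 1 whose denominator stays <= 53; these approach x as k grows, and every other convergent or intermediate fraction in range is farther away.
Largest k: floor((53 - q_2)/q_3) = floor((53 - 9)/26) = 1.
That gives (1*81 + 28)/(1*26 + 9) = 109/35.
Compare the errors: |x - 81/26| = |352*26 - 81*113|/(113*26) = 1/2938, and |x - 109/35| = |352*35 - 109*113|/(113*35) = 3/3955.
Cross-multiplying, 1*3955 = 3955 < 8814 = 3*2938, so 1/2938 is smaller: the convergent 81/26 is closer to x than 109/35.

81/26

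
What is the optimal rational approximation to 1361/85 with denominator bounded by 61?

Expand x = 1361/85 as a continued fraction with the Euclidean algorithm:
  1361 = 16*85 + 1, so a_0 = 16.
  85 = 85*1 + 0, so a_1 = 85.
so x = [16; 85].
Convergents (p_i = a_i*p_{i-1} + p_{i-2}, q_i = a_i*q_{i-1} + q_{i-2} with p_{-2}=0, p_{-1}=1, q_{-2}=1, q_{-1}=0), until the denominator exceeds 61:
  i=0: a_0=16, p_0 = 16*1 + 0 = 16, q_0 = 16*0 + 1 = 1.
  i=1: a_1=85, p_1 = 85*16 + 1 = 1361, q_1 = 85*1 + 0 = 85.
q_1 = 85 > 61, so the last convergent with denominator <= 61 is p_0/q_0 = 16/1.
The closest fraction with denominator <= 61 is either p_0/q_0 or the intermediate fraction (k*p_0 + p_{-1})/(k*q_0 + q_{-1}) with the largest k >= 1 whose denominator stays <= 61; these approach x as k grows, and every other convergent or intermediate fraction in range is farther away.
Largest k: floor((61 - q_{-1})/q_0) = floor((61 - 0)/1) = 61 (using the seeds p_{-1} = 1, q_{-1} = 0).
That gives (61*16 + 1)/(61*1 + 0) = 977/61.
Compare the errors: |x - 16/1| = |1361*1 - 16*85|/(85*1) = 1/85, and |x - 977/61| = |1361*61 - 977*85|/(85*61) = 24/5185.
Cross-multiplying, 24*85 = 2040 < 5185 = 1*5185, so 24/5185 is smaller: the intermediate fraction 977/61 is closer to x than 16/1.

977/61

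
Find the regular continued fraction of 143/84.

Run the Euclidean algorithm on 143 and 84; the successive quotients are the partial quotients a_0, a_1, ... (each step inverts the fractional part left over by the previous one):
  143 = 1*84 + 59, so a_0 = 1.
  84 = 1*59 + 25, so a_1 = 1.
  59 = 2*25 + 9, so a_2 = 2.
  25 = 2*9 + 7, so a_3 = 2.
  9 = 1*7 + 2, so a_4 = 1.
  7 = 3*2 + 1, so a_5 = 3.
  2 = 2*1 + 0, so a_6 = 2.
The remainder reaches 0 after 7 divisions, so the expansion has 7 partial quotients, read off in order.

[1; 1, 2, 2, 1, 3, 2]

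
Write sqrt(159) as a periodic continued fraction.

Write x_i = (sqrt(159) + m_i)/d_i with (m_0, d_0) = (0, 1). a_0 = floor(sqrt(159)) = 12, since 12^2 = 144 <= 159 < 169 = 13^2.
Iterate m_{i+1} = d_i*a_i - m_i, d_{i+1} = (159 - m_{i+1}^2)/d_i, a_{i+1} = floor((a_0 + m_{i+1})/d_{i+1}):
  m_1 = 1*12 - 0 = 12, d_1 = (159 - 12^2)/1 = 15/1 = 15, a_1 = floor((12 + 12)/15) = 1.
  m_2 = 15*1 - 12 = 3, d_2 = (159 - 3^2)/15 = 150/15 = 10, a_2 = floor((12 + 3)/10) = 1.
  m_3 = 10*1 - 3 = 7, d_3 = (159 - 7^2)/10 = 110/10 = 11, a_3 = floor((12 + 7)/11) = 1.
  m_4 = 11*1 - 7 = 4, d_4 = (159 - 4^2)/11 = 143/11 = 13, a_4 = floor((12 + 4)/13) = 1.
  m_5 = 13*1 - 4 = 9, d_5 = (159 - 9^2)/13 = 78/13 = 6, a_5 = floor((12 + 9)/6) = 3.
  m_6 = 6*3 - 9 = 9, d_6 = (159 - 9^2)/6 = 78/6 = 13, a_6 = floor((12 + 9)/13) = 1.
  m_7 = 13*1 - 9 = 4, d_7 = (159 - 4^2)/13 = 143/13 = 11, a_7 = floor((12 + 4)/11) = 1.
  m_8 = 11*1 - 4 = 7, d_8 = (159 - 7^2)/11 = 110/11 = 10, a_8 = floor((12 + 7)/10) = 1.
  m_9 = 10*1 - 7 = 3, d_9 = (159 - 3^2)/10 = 150/10 = 15, a_9 = floor((12 + 3)/15) = 1.
  m_10 = 15*1 - 3 = 12, d_10 = (159 - 12^2)/15 = 15/15 = 1, a_10 = floor((12 + 12)/1) = 24.
  m_11 = 1*24 - 12 = 12, d_11 = (159 - 12^2)/1 = 15/1 = 15: (m_11, d_11) = (m_1, d_1) = (12, 15), so from here the quotients repeat a_1, ..., a_10; the period length is 10.
Hence the expansion of sqrt(159) is a_0 = 12 followed by the repeating block 1, 1, 1, 1, 3, 1, 1, 1, 1, 24 (period 10).

[12; (1, 1, 1, 1, 3, 1, 1, 1, 1, 24)]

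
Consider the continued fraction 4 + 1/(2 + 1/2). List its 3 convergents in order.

4/1, 9/2, 22/5

Using the convergent recurrence p_i = a_i*p_{i-1} + p_{i-2}, q_i = a_i*q_{i-1} + q_{i-2} with p_{-2}=0, p_{-1}=1, q_{-2}=1, q_{-1}=0:
  i=0: a_0=4, p_0 = 4*1 + 0 = 4, q_0 = 4*0 + 1 = 1.
  i=1: a_1=2, p_1 = 2*4 + 1 = 9, q_1 = 2*1 + 0 = 2.
  i=2: a_2=2, p_2 = 2*9 + 4 = 22, q_2 = 2*2 + 1 = 5.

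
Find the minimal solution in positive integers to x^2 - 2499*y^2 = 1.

First expand sqrt(2499) as a continued fraction. With x_i = (sqrt(2499) + m_i)/d_i and (m_0, d_0) = (0, 1): a_0 = floor(sqrt(2499)) = 49, since 49^2 = 2401 <= 2499 < 2500 = 50^2.
Iterate m_{i+1} = d_i*a_i - m_i, d_{i+1} = (2499 - m_{i+1}^2)/d_i, a_{i+1} = floor((a_0 + m_{i+1})/d_{i+1}):
  m_1 = 1*49 - 0 = 49, d_1 = (2499 - 49^2)/1 = 98/1 = 98, a_1 = floor((49 + 49)/98) = 1.
  m_2 = 98*1 - 49 = 49, d_2 = (2499 - 49^2)/98 = 98/98 = 1, a_2 = floor((49 + 49)/1) = 98.
  m_3 = 1*98 - 49 = 49, d_3 = (2499 - 49^2)/1 = 98/1 = 98: (m_3, d_3) = (m_1, d_1) = (49, 98), so from here the quotients repeat a_1, a_2; the period length is 2.
So sqrt(2499) = [49; (1, 98)] with period length k = 2.
k is even, so the fundamental solution of x^2 - 2499y^2 = 1 is (p_{k-1}, q_{k-1}) = (p_1, q_1); compute convergents through index 1.
Convergents (p_i = a_i*p_{i-1} + p_{i-2}, q_i = a_i*q_{i-1} + q_{i-2} with p_{-2}=0, p_{-1}=1, q_{-2}=1, q_{-1}=0):
  i=0: a_0=49, p_0 = 49*1 + 0 = 49, q_0 = 49*0 + 1 = 1.
  i=1: a_1=1, p_1 = 1*49 + 1 = 50, q_1 = 1*1 + 0 = 1.
Check: 50^2 - 2499*1^2 = 2500 - 2499 = 1, so (x, y) = (50, 1) solves the equation, and by the theorem it is the least positive solution.

(x, y) = (50, 1)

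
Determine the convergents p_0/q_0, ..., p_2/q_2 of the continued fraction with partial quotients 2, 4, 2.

Using the convergent recurrence p_i = a_i*p_{i-1} + p_{i-2}, q_i = a_i*q_{i-1} + q_{i-2} with p_{-2}=0, p_{-1}=1, q_{-2}=1, q_{-1}=0:
  i=0: a_0=2, p_0 = 2*1 + 0 = 2, q_0 = 2*0 + 1 = 1.
  i=1: a_1=4, p_1 = 4*2 + 1 = 9, q_1 = 4*1 + 0 = 4.
  i=2: a_2=2, p_2 = 2*9 + 2 = 20, q_2 = 2*4 + 1 = 9.

2/1, 9/4, 20/9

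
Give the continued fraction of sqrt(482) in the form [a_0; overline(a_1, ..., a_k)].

Write x_i = (sqrt(482) + m_i)/d_i with (m_0, d_0) = (0, 1). a_0 = floor(sqrt(482)) = 21, since 21^2 = 441 <= 482 < 484 = 22^2.
Iterate m_{i+1} = d_i*a_i - m_i, d_{i+1} = (482 - m_{i+1}^2)/d_i, a_{i+1} = floor((a_0 + m_{i+1})/d_{i+1}):
  m_1 = 1*21 - 0 = 21, d_1 = (482 - 21^2)/1 = 41/1 = 41, a_1 = floor((21 + 21)/41) = 1.
  m_2 = 41*1 - 21 = 20, d_2 = (482 - 20^2)/41 = 82/41 = 2, a_2 = floor((21 + 20)/2) = 20.
  m_3 = 2*20 - 20 = 20, d_3 = (482 - 20^2)/2 = 82/2 = 41, a_3 = floor((21 + 20)/41) = 1.
  m_4 = 41*1 - 20 = 21, d_4 = (482 - 21^2)/41 = 41/41 = 1, a_4 = floor((21 + 21)/1) = 42.
  m_5 = 1*42 - 21 = 21, d_5 = (482 - 21^2)/1 = 41/1 = 41: (m_5, d_5) = (m_1, d_1) = (21, 41), so from here the quotients repeat a_1, ..., a_4; the period length is 4.
Hence the expansion of sqrt(482) is a_0 = 21 followed by the repeating block 1, 20, 1, 42 (period 4).

[21; overline(1, 20, 1, 42)]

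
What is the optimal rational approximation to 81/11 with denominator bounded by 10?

59/8

Expand x = 81/11 as a continued fraction with the Euclidean algorithm:
  81 = 7*11 + 4, so a_0 = 7.
  11 = 2*4 + 3, so a_1 = 2.
  4 = 1*3 + 1, so a_2 = 1.
  3 = 3*1 + 0, so a_3 = 3.
so x = [7; 2, 1, 3].
Convergents (p_i = a_i*p_{i-1} + p_{i-2}, q_i = a_i*q_{i-1} + q_{i-2} with p_{-2}=0, p_{-1}=1, q_{-2}=1, q_{-1}=0), until the denominator exceeds 10:
  i=0: a_0=7, p_0 = 7*1 + 0 = 7, q_0 = 7*0 + 1 = 1.
  i=1: a_1=2, p_1 = 2*7 + 1 = 15, q_1 = 2*1 + 0 = 2.
  i=2: a_2=1, p_2 = 1*15 + 7 = 22, q_2 = 1*2 + 1 = 3.
  i=3: a_3=3, p_3 = 3*22 + 15 = 81, q_3 = 3*3 + 2 = 11.
q_3 = 11 > 10, so the last convergent with denominator <= 10 is p_2/q_2 = 22/3.
The closest fraction with denominator <= 10 is either p_2/q_2 or the intermediate fraction (k*p_2 + p_1)/(k*q_2 + q_1) with the largest k >= 1 whose denominator stays <= 10; these approach x as k grows, and every other convergent or intermediate fraction in range is farther away.
Largest k: floor((10 - q_1)/q_2) = floor((10 - 2)/3) = 2.
That gives (2*22 + 15)/(2*3 + 2) = 59/8.
Compare the errors: |x - 22/3| = |81*3 - 22*11|/(11*3) = 1/33, and |x - 59/8| = |81*8 - 59*11|/(11*8) = 1/88.
Cross-multiplying, 1*33 = 33 < 88 = 1*88, so 1/88 is smaller: the intermediate fraction 59/8 is closer to x than 22/3.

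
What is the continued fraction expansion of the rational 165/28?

[5; 1, 8, 3]

Run the Euclidean algorithm on 165 and 28; the successive quotients are the partial quotients a_0, a_1, ... (each step inverts the fractional part left over by the previous one):
  165 = 5*28 + 25, so a_0 = 5.
  28 = 1*25 + 3, so a_1 = 1.
  25 = 8*3 + 1, so a_2 = 8.
  3 = 3*1 + 0, so a_3 = 3.
The remainder reaches 0 after 4 divisions, so the expansion has 4 partial quotients, read off in order.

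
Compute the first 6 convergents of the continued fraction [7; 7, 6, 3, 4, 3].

7/1, 50/7, 307/43, 971/136, 4191/587, 13544/1897

Using the convergent recurrence p_i = a_i*p_{i-1} + p_{i-2}, q_i = a_i*q_{i-1} + q_{i-2} with p_{-2}=0, p_{-1}=1, q_{-2}=1, q_{-1}=0:
  i=0: a_0=7, p_0 = 7*1 + 0 = 7, q_0 = 7*0 + 1 = 1.
  i=1: a_1=7, p_1 = 7*7 + 1 = 50, q_1 = 7*1 + 0 = 7.
  i=2: a_2=6, p_2 = 6*50 + 7 = 307, q_2 = 6*7 + 1 = 43.
  i=3: a_3=3, p_3 = 3*307 + 50 = 971, q_3 = 3*43 + 7 = 136.
  i=4: a_4=4, p_4 = 4*971 + 307 = 4191, q_4 = 4*136 + 43 = 587.
  i=5: a_5=3, p_5 = 3*4191 + 971 = 13544, q_5 = 3*587 + 136 = 1897.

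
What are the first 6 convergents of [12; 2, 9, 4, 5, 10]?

12/1, 25/2, 237/19, 973/78, 5102/409, 51993/4168

Using the convergent recurrence p_i = a_i*p_{i-1} + p_{i-2}, q_i = a_i*q_{i-1} + q_{i-2} with p_{-2}=0, p_{-1}=1, q_{-2}=1, q_{-1}=0:
  i=0: a_0=12, p_0 = 12*1 + 0 = 12, q_0 = 12*0 + 1 = 1.
  i=1: a_1=2, p_1 = 2*12 + 1 = 25, q_1 = 2*1 + 0 = 2.
  i=2: a_2=9, p_2 = 9*25 + 12 = 237, q_2 = 9*2 + 1 = 19.
  i=3: a_3=4, p_3 = 4*237 + 25 = 973, q_3 = 4*19 + 2 = 78.
  i=4: a_4=5, p_4 = 5*973 + 237 = 5102, q_4 = 5*78 + 19 = 409.
  i=5: a_5=10, p_5 = 10*5102 + 973 = 51993, q_5 = 10*409 + 78 = 4168.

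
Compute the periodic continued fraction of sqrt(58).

[7; (1, 1, 1, 1, 1, 1, 14)]

Write x_i = (sqrt(58) + m_i)/d_i with (m_0, d_0) = (0, 1). a_0 = floor(sqrt(58)) = 7, since 7^2 = 49 <= 58 < 64 = 8^2.
Iterate m_{i+1} = d_i*a_i - m_i, d_{i+1} = (58 - m_{i+1}^2)/d_i, a_{i+1} = floor((a_0 + m_{i+1})/d_{i+1}):
  m_1 = 1*7 - 0 = 7, d_1 = (58 - 7^2)/1 = 9/1 = 9, a_1 = floor((7 + 7)/9) = 1.
  m_2 = 9*1 - 7 = 2, d_2 = (58 - 2^2)/9 = 54/9 = 6, a_2 = floor((7 + 2)/6) = 1.
  m_3 = 6*1 - 2 = 4, d_3 = (58 - 4^2)/6 = 42/6 = 7, a_3 = floor((7 + 4)/7) = 1.
  m_4 = 7*1 - 4 = 3, d_4 = (58 - 3^2)/7 = 49/7 = 7, a_4 = floor((7 + 3)/7) = 1.
  m_5 = 7*1 - 3 = 4, d_5 = (58 - 4^2)/7 = 42/7 = 6, a_5 = floor((7 + 4)/6) = 1.
  m_6 = 6*1 - 4 = 2, d_6 = (58 - 2^2)/6 = 54/6 = 9, a_6 = floor((7 + 2)/9) = 1.
  m_7 = 9*1 - 2 = 7, d_7 = (58 - 7^2)/9 = 9/9 = 1, a_7 = floor((7 + 7)/1) = 14.
  m_8 = 1*14 - 7 = 7, d_8 = (58 - 7^2)/1 = 9/1 = 9: (m_8, d_8) = (m_1, d_1) = (7, 9), so from here the quotients repeat a_1, ..., a_7; the period length is 7.
Hence the expansion of sqrt(58) is a_0 = 7 followed by the repeating block 1, 1, 1, 1, 1, 1, 14 (period 7).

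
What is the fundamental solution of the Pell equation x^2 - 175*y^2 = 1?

(x, y) = (2024, 153)

First expand sqrt(175) as a continued fraction. With x_i = (sqrt(175) + m_i)/d_i and (m_0, d_0) = (0, 1): a_0 = floor(sqrt(175)) = 13, since 13^2 = 169 <= 175 < 196 = 14^2.
Iterate m_{i+1} = d_i*a_i - m_i, d_{i+1} = (175 - m_{i+1}^2)/d_i, a_{i+1} = floor((a_0 + m_{i+1})/d_{i+1}):
  m_1 = 1*13 - 0 = 13, d_1 = (175 - 13^2)/1 = 6/1 = 6, a_1 = floor((13 + 13)/6) = 4.
  m_2 = 6*4 - 13 = 11, d_2 = (175 - 11^2)/6 = 54/6 = 9, a_2 = floor((13 + 11)/9) = 2.
  m_3 = 9*2 - 11 = 7, d_3 = (175 - 7^2)/9 = 126/9 = 14, a_3 = floor((13 + 7)/14) = 1.
  m_4 = 14*1 - 7 = 7, d_4 = (175 - 7^2)/14 = 126/14 = 9, a_4 = floor((13 + 7)/9) = 2.
  m_5 = 9*2 - 7 = 11, d_5 = (175 - 11^2)/9 = 54/9 = 6, a_5 = floor((13 + 11)/6) = 4.
  m_6 = 6*4 - 11 = 13, d_6 = (175 - 13^2)/6 = 6/6 = 1, a_6 = floor((13 + 13)/1) = 26.
  m_7 = 1*26 - 13 = 13, d_7 = (175 - 13^2)/1 = 6/1 = 6: (m_7, d_7) = (m_1, d_1) = (13, 6), so from here the quotients repeat a_1, ..., a_6; the period length is 6.
So sqrt(175) = [13; (4, 2, 1, 2, 4, 26)] with period length k = 6.
k is even, so the fundamental solution of x^2 - 175y^2 = 1 is (p_{k-1}, q_{k-1}) = (p_5, q_5); compute convergents through index 5.
Convergents (p_i = a_i*p_{i-1} + p_{i-2}, q_i = a_i*q_{i-1} + q_{i-2} with p_{-2}=0, p_{-1}=1, q_{-2}=1, q_{-1}=0):
  i=0: a_0=13, p_0 = 13*1 + 0 = 13, q_0 = 13*0 + 1 = 1.
  i=1: a_1=4, p_1 = 4*13 + 1 = 53, q_1 = 4*1 + 0 = 4.
  i=2: a_2=2, p_2 = 2*53 + 13 = 119, q_2 = 2*4 + 1 = 9.
  i=3: a_3=1, p_3 = 1*119 + 53 = 172, q_3 = 1*9 + 4 = 13.
  i=4: a_4=2, p_4 = 2*172 + 119 = 463, q_4 = 2*13 + 9 = 35.
  i=5: a_5=4, p_5 = 4*463 + 172 = 2024, q_5 = 4*35 + 13 = 153.
Check: 2024^2 - 175*153^2 = 4096576 - 4096575 = 1, so (x, y) = (2024, 153) solves the equation, and by the theorem it is the least positive solution.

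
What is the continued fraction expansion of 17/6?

[2; 1, 5]

Run the Euclidean algorithm on 17 and 6; the successive quotients are the partial quotients a_0, a_1, ... (each step inverts the fractional part left over by the previous one):
  17 = 2*6 + 5, so a_0 = 2.
  6 = 1*5 + 1, so a_1 = 1.
  5 = 5*1 + 0, so a_2 = 5.
The remainder reaches 0 after 3 divisions, so the expansion has 3 partial quotients, read off in order.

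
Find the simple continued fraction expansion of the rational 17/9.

Run the Euclidean algorithm on 17 and 9; the successive quotients are the partial quotients a_0, a_1, ... (each step inverts the fractional part left over by the previous one):
  17 = 1*9 + 8, so a_0 = 1.
  9 = 1*8 + 1, so a_1 = 1.
  8 = 8*1 + 0, so a_2 = 8.
The remainder reaches 0 after 3 divisions, so the expansion has 3 partial quotients, read off in order.

[1; 1, 8]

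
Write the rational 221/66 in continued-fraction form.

Run the Euclidean algorithm on 221 and 66; the successive quotients are the partial quotients a_0, a_1, ... (each step inverts the fractional part left over by the previous one):
  221 = 3*66 + 23, so a_0 = 3.
  66 = 2*23 + 20, so a_1 = 2.
  23 = 1*20 + 3, so a_2 = 1.
  20 = 6*3 + 2, so a_3 = 6.
  3 = 1*2 + 1, so a_4 = 1.
  2 = 2*1 + 0, so a_5 = 2.
The remainder reaches 0 after 6 divisions, so the expansion has 6 partial quotients, read off in order.

[3; 2, 1, 6, 1, 2]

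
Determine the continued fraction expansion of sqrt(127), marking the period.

Write x_i = (sqrt(127) + m_i)/d_i with (m_0, d_0) = (0, 1). a_0 = floor(sqrt(127)) = 11, since 11^2 = 121 <= 127 < 144 = 12^2.
Iterate m_{i+1} = d_i*a_i - m_i, d_{i+1} = (127 - m_{i+1}^2)/d_i, a_{i+1} = floor((a_0 + m_{i+1})/d_{i+1}):
  m_1 = 1*11 - 0 = 11, d_1 = (127 - 11^2)/1 = 6/1 = 6, a_1 = floor((11 + 11)/6) = 3.
  m_2 = 6*3 - 11 = 7, d_2 = (127 - 7^2)/6 = 78/6 = 13, a_2 = floor((11 + 7)/13) = 1.
  m_3 = 13*1 - 7 = 6, d_3 = (127 - 6^2)/13 = 91/13 = 7, a_3 = floor((11 + 6)/7) = 2.
  m_4 = 7*2 - 6 = 8, d_4 = (127 - 8^2)/7 = 63/7 = 9, a_4 = floor((11 + 8)/9) = 2.
  m_5 = 9*2 - 8 = 10, d_5 = (127 - 10^2)/9 = 27/9 = 3, a_5 = floor((11 + 10)/3) = 7.
  m_6 = 3*7 - 10 = 11, d_6 = (127 - 11^2)/3 = 6/3 = 2, a_6 = floor((11 + 11)/2) = 11.
  m_7 = 2*11 - 11 = 11, d_7 = (127 - 11^2)/2 = 6/2 = 3, a_7 = floor((11 + 11)/3) = 7.
  m_8 = 3*7 - 11 = 10, d_8 = (127 - 10^2)/3 = 27/3 = 9, a_8 = floor((11 + 10)/9) = 2.
  m_9 = 9*2 - 10 = 8, d_9 = (127 - 8^2)/9 = 63/9 = 7, a_9 = floor((11 + 8)/7) = 2.
  m_10 = 7*2 - 8 = 6, d_10 = (127 - 6^2)/7 = 91/7 = 13, a_10 = floor((11 + 6)/13) = 1.
  m_11 = 13*1 - 6 = 7, d_11 = (127 - 7^2)/13 = 78/13 = 6, a_11 = floor((11 + 7)/6) = 3.
  m_12 = 6*3 - 7 = 11, d_12 = (127 - 11^2)/6 = 6/6 = 1, a_12 = floor((11 + 11)/1) = 22.
  m_13 = 1*22 - 11 = 11, d_13 = (127 - 11^2)/1 = 6/1 = 6: (m_13, d_13) = (m_1, d_1) = (11, 6), so from here the quotients repeat a_1, ..., a_12; the period length is 12.
Hence the expansion of sqrt(127) is a_0 = 11 followed by the repeating block 3, 1, 2, 2, 7, 11, 7, 2, 2, 1, 3, 22 (period 12).

[11; (3, 1, 2, 2, 7, 11, 7, 2, 2, 1, 3, 22)]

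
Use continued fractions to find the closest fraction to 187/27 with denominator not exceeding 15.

Expand x = 187/27 as a continued fraction with the Euclidean algorithm:
  187 = 6*27 + 25, so a_0 = 6.
  27 = 1*25 + 2, so a_1 = 1.
  25 = 12*2 + 1, so a_2 = 12.
  2 = 2*1 + 0, so a_3 = 2.
so x = [6; 1, 12, 2].
Convergents (p_i = a_i*p_{i-1} + p_{i-2}, q_i = a_i*q_{i-1} + q_{i-2} with p_{-2}=0, p_{-1}=1, q_{-2}=1, q_{-1}=0), until the denominator exceeds 15:
  i=0: a_0=6, p_0 = 6*1 + 0 = 6, q_0 = 6*0 + 1 = 1.
  i=1: a_1=1, p_1 = 1*6 + 1 = 7, q_1 = 1*1 + 0 = 1.
  i=2: a_2=12, p_2 = 12*7 + 6 = 90, q_2 = 12*1 + 1 = 13.
  i=3: a_3=2, p_3 = 2*90 + 7 = 187, q_3 = 2*13 + 1 = 27.
q_3 = 27 > 15, so the last convergent with denominator <= 15 is p_2/q_2 = 90/13.
The closest fraction with denominator <= 15 is either p_2/q_2 or the intermediate fraction (k*p_2 + p_1)/(k*q_2 + q_1) with the largest k >= 1 whose denominator stays <= 15; these approach x as k grows, and every other convergent or intermediate fraction in range is farther away.
Largest k: floor((15 - q_1)/q_2) = floor((15 - 1)/13) = 1.
That gives (1*90 + 7)/(1*13 + 1) = 97/14.
Compare the errors: |x - 90/13| = |187*13 - 90*27|/(27*13) = 1/351, and |x - 97/14| = |187*14 - 97*27|/(27*14) = 1/378.
Cross-multiplying, 1*351 = 351 < 378 = 1*378, so 1/378 is smaller: the intermediate fraction 97/14 is closer to x than 90/13.

97/14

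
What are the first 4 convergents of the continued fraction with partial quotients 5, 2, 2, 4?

5/1, 11/2, 27/5, 119/22

Using the convergent recurrence p_i = a_i*p_{i-1} + p_{i-2}, q_i = a_i*q_{i-1} + q_{i-2} with p_{-2}=0, p_{-1}=1, q_{-2}=1, q_{-1}=0:
  i=0: a_0=5, p_0 = 5*1 + 0 = 5, q_0 = 5*0 + 1 = 1.
  i=1: a_1=2, p_1 = 2*5 + 1 = 11, q_1 = 2*1 + 0 = 2.
  i=2: a_2=2, p_2 = 2*11 + 5 = 27, q_2 = 2*2 + 1 = 5.
  i=3: a_3=4, p_3 = 4*27 + 11 = 119, q_3 = 4*5 + 2 = 22.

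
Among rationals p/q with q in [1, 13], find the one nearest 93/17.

71/13

Expand x = 93/17 as a continued fraction with the Euclidean algorithm:
  93 = 5*17 + 8, so a_0 = 5.
  17 = 2*8 + 1, so a_1 = 2.
  8 = 8*1 + 0, so a_2 = 8.
so x = [5; 2, 8].
Convergents (p_i = a_i*p_{i-1} + p_{i-2}, q_i = a_i*q_{i-1} + q_{i-2} with p_{-2}=0, p_{-1}=1, q_{-2}=1, q_{-1}=0), until the denominator exceeds 13:
  i=0: a_0=5, p_0 = 5*1 + 0 = 5, q_0 = 5*0 + 1 = 1.
  i=1: a_1=2, p_1 = 2*5 + 1 = 11, q_1 = 2*1 + 0 = 2.
  i=2: a_2=8, p_2 = 8*11 + 5 = 93, q_2 = 8*2 + 1 = 17.
q_2 = 17 > 13, so the last convergent with denominator <= 13 is p_1/q_1 = 11/2.
The closest fraction with denominator <= 13 is either p_1/q_1 or the intermediate fraction (k*p_1 + p_0)/(k*q_1 + q_0) with the largest k >= 1 whose denominator stays <= 13; these approach x as k grows, and every other convergent or intermediate fraction in range is farther away.
Largest k: floor((13 - q_0)/q_1) = floor((13 - 1)/2) = 6.
That gives (6*11 + 5)/(6*2 + 1) = 71/13.
Compare the errors: |x - 11/2| = |93*2 - 11*17|/(17*2) = 1/34, and |x - 71/13| = |93*13 - 71*17|/(17*13) = 2/221.
Cross-multiplying, 2*34 = 68 < 221 = 1*221, so 2/221 is smaller: the intermediate fraction 71/13 is closer to x than 11/2.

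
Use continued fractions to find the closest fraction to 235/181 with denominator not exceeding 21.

13/10

Expand x = 235/181 as a continued fraction with the Euclidean algorithm:
  235 = 1*181 + 54, so a_0 = 1.
  181 = 3*54 + 19, so a_1 = 3.
  54 = 2*19 + 16, so a_2 = 2.
  19 = 1*16 + 3, so a_3 = 1.
  16 = 5*3 + 1, so a_4 = 5.
  3 = 3*1 + 0, so a_5 = 3.
so x = [1; 3, 2, 1, 5, 3].
Convergents (p_i = a_i*p_{i-1} + p_{i-2}, q_i = a_i*q_{i-1} + q_{i-2} with p_{-2}=0, p_{-1}=1, q_{-2}=1, q_{-1}=0), until the denominator exceeds 21:
  i=0: a_0=1, p_0 = 1*1 + 0 = 1, q_0 = 1*0 + 1 = 1.
  i=1: a_1=3, p_1 = 3*1 + 1 = 4, q_1 = 3*1 + 0 = 3.
  i=2: a_2=2, p_2 = 2*4 + 1 = 9, q_2 = 2*3 + 1 = 7.
  i=3: a_3=1, p_3 = 1*9 + 4 = 13, q_3 = 1*7 + 3 = 10.
  i=4: a_4=5, p_4 = 5*13 + 9 = 74, q_4 = 5*10 + 7 = 57.
q_4 = 57 > 21, so the last convergent with denominator <= 21 is p_3/q_3 = 13/10.
The closest fraction with denominator <= 21 is either p_3/q_3 or the intermediate fraction (k*p_3 + p_2)/(k*q_3 + q_2) with the largest k >= 1 whose denominator stays <= 21; these approach x as k grows, and every other convergent or intermediate fraction in range is farther away.
Largest k: floor((21 - q_2)/q_3) = floor((21 - 7)/10) = 1.
That gives (1*13 + 9)/(1*10 + 7) = 22/17.
Compare the errors: |x - 13/10| = |235*10 - 13*181|/(181*10) = 3/1810, and |x - 22/17| = |235*17 - 22*181|/(181*17) = 13/3077.
Cross-multiplying, 3*3077 = 9231 < 23530 = 13*1810, so 3/1810 is smaller: the convergent 13/10 is closer to x than 22/17.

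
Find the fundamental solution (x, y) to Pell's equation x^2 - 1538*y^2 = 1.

First expand sqrt(1538) as a continued fraction. With x_i = (sqrt(1538) + m_i)/d_i and (m_0, d_0) = (0, 1): a_0 = floor(sqrt(1538)) = 39, since 39^2 = 1521 <= 1538 < 1600 = 40^2.
Iterate m_{i+1} = d_i*a_i - m_i, d_{i+1} = (1538 - m_{i+1}^2)/d_i, a_{i+1} = floor((a_0 + m_{i+1})/d_{i+1}):
  m_1 = 1*39 - 0 = 39, d_1 = (1538 - 39^2)/1 = 17/1 = 17, a_1 = floor((39 + 39)/17) = 4.
  m_2 = 17*4 - 39 = 29, d_2 = (1538 - 29^2)/17 = 697/17 = 41, a_2 = floor((39 + 29)/41) = 1.
  m_3 = 41*1 - 29 = 12, d_3 = (1538 - 12^2)/41 = 1394/41 = 34, a_3 = floor((39 + 12)/34) = 1.
  m_4 = 34*1 - 12 = 22, d_4 = (1538 - 22^2)/34 = 1054/34 = 31, a_4 = floor((39 + 22)/31) = 1.
  m_5 = 31*1 - 22 = 9, d_5 = (1538 - 9^2)/31 = 1457/31 = 47, a_5 = floor((39 + 9)/47) = 1.
  m_6 = 47*1 - 9 = 38, d_6 = (1538 - 38^2)/47 = 94/47 = 2, a_6 = floor((39 + 38)/2) = 38.
  m_7 = 2*38 - 38 = 38, d_7 = (1538 - 38^2)/2 = 94/2 = 47, a_7 = floor((39 + 38)/47) = 1.
  m_8 = 47*1 - 38 = 9, d_8 = (1538 - 9^2)/47 = 1457/47 = 31, a_8 = floor((39 + 9)/31) = 1.
  m_9 = 31*1 - 9 = 22, d_9 = (1538 - 22^2)/31 = 1054/31 = 34, a_9 = floor((39 + 22)/34) = 1.
  m_10 = 34*1 - 22 = 12, d_10 = (1538 - 12^2)/34 = 1394/34 = 41, a_10 = floor((39 + 12)/41) = 1.
  m_11 = 41*1 - 12 = 29, d_11 = (1538 - 29^2)/41 = 697/41 = 17, a_11 = floor((39 + 29)/17) = 4.
  m_12 = 17*4 - 29 = 39, d_12 = (1538 - 39^2)/17 = 17/17 = 1, a_12 = floor((39 + 39)/1) = 78.
  m_13 = 1*78 - 39 = 39, d_13 = (1538 - 39^2)/1 = 17/1 = 17: (m_13, d_13) = (m_1, d_1) = (39, 17), so from here the quotients repeat a_1, ..., a_12; the period length is 12.
So sqrt(1538) = [39; (4, 1, 1, 1, 1, 38, 1, 1, 1, 1, 4, 78)] with period length k = 12.
k is even, so the fundamental solution of x^2 - 1538y^2 = 1 is (p_{k-1}, q_{k-1}) = (p_11, q_11); compute convergents through index 11.
Convergents (p_i = a_i*p_{i-1} + p_{i-2}, q_i = a_i*q_{i-1} + q_{i-2} with p_{-2}=0, p_{-1}=1, q_{-2}=1, q_{-1}=0):
  i=0: a_0=39, p_0 = 39*1 + 0 = 39, q_0 = 39*0 + 1 = 1.
  i=1: a_1=4, p_1 = 4*39 + 1 = 157, q_1 = 4*1 + 0 = 4.
  i=2: a_2=1, p_2 = 1*157 + 39 = 196, q_2 = 1*4 + 1 = 5.
  i=3: a_3=1, p_3 = 1*196 + 157 = 353, q_3 = 1*5 + 4 = 9.
  i=4: a_4=1, p_4 = 1*353 + 196 = 549, q_4 = 1*9 + 5 = 14.
  i=5: a_5=1, p_5 = 1*549 + 353 = 902, q_5 = 1*14 + 9 = 23.
  i=6: a_6=38, p_6 = 38*902 + 549 = 34825, q_6 = 38*23 + 14 = 888.
  i=7: a_7=1, p_7 = 1*34825 + 902 = 35727, q_7 = 1*888 + 23 = 911.
  i=8: a_8=1, p_8 = 1*35727 + 34825 = 70552, q_8 = 1*911 + 888 = 1799.
  i=9: a_9=1, p_9 = 1*70552 + 35727 = 106279, q_9 = 1*1799 + 911 = 2710.
  i=10: a_10=1, p_10 = 1*106279 + 70552 = 176831, q_10 = 1*2710 + 1799 = 4509.
  i=11: a_11=4, p_11 = 4*176831 + 106279 = 813603, q_11 = 4*4509 + 2710 = 20746.
Check: 813603^2 - 1538*20746^2 = 661949841609 - 661949841608 = 1, so (x, y) = (813603, 20746) solves the equation, and by the theorem it is the least positive solution.

(x, y) = (813603, 20746)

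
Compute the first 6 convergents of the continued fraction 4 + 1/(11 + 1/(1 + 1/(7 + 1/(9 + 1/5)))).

4/1, 45/11, 49/12, 388/95, 3541/867, 18093/4430

Using the convergent recurrence p_i = a_i*p_{i-1} + p_{i-2}, q_i = a_i*q_{i-1} + q_{i-2} with p_{-2}=0, p_{-1}=1, q_{-2}=1, q_{-1}=0:
  i=0: a_0=4, p_0 = 4*1 + 0 = 4, q_0 = 4*0 + 1 = 1.
  i=1: a_1=11, p_1 = 11*4 + 1 = 45, q_1 = 11*1 + 0 = 11.
  i=2: a_2=1, p_2 = 1*45 + 4 = 49, q_2 = 1*11 + 1 = 12.
  i=3: a_3=7, p_3 = 7*49 + 45 = 388, q_3 = 7*12 + 11 = 95.
  i=4: a_4=9, p_4 = 9*388 + 49 = 3541, q_4 = 9*95 + 12 = 867.
  i=5: a_5=5, p_5 = 5*3541 + 388 = 18093, q_5 = 5*867 + 95 = 4430.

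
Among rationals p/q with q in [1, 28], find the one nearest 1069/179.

Expand x = 1069/179 as a continued fraction with the Euclidean algorithm:
  1069 = 5*179 + 174, so a_0 = 5.
  179 = 1*174 + 5, so a_1 = 1.
  174 = 34*5 + 4, so a_2 = 34.
  5 = 1*4 + 1, so a_3 = 1.
  4 = 4*1 + 0, so a_4 = 4.
so x = [5; 1, 34, 1, 4].
Convergents (p_i = a_i*p_{i-1} + p_{i-2}, q_i = a_i*q_{i-1} + q_{i-2} with p_{-2}=0, p_{-1}=1, q_{-2}=1, q_{-1}=0), until the denominator exceeds 28:
  i=0: a_0=5, p_0 = 5*1 + 0 = 5, q_0 = 5*0 + 1 = 1.
  i=1: a_1=1, p_1 = 1*5 + 1 = 6, q_1 = 1*1 + 0 = 1.
  i=2: a_2=34, p_2 = 34*6 + 5 = 209, q_2 = 34*1 + 1 = 35.
q_2 = 35 > 28, so the last convergent with denominator <= 28 is p_1/q_1 = 6/1.
The closest fraction with denominator <= 28 is either p_1/q_1 or the intermediate fraction (k*p_1 + p_0)/(k*q_1 + q_0) with the largest k >= 1 whose denominator stays <= 28; these approach x as k grows, and every other convergent or intermediate fraction in range is farther away.
Largest k: floor((28 - q_0)/q_1) = floor((28 - 1)/1) = 27.
That gives (27*6 + 5)/(27*1 + 1) = 167/28.
Compare the errors: |x - 6/1| = |1069*1 - 6*179|/(179*1) = 5/179, and |x - 167/28| = |1069*28 - 167*179|/(179*28) = 39/5012.
Cross-multiplying, 39*179 = 6981 < 25060 = 5*5012, so 39/5012 is smaller: the intermediate fraction 167/28 is closer to x than 6/1.

167/28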